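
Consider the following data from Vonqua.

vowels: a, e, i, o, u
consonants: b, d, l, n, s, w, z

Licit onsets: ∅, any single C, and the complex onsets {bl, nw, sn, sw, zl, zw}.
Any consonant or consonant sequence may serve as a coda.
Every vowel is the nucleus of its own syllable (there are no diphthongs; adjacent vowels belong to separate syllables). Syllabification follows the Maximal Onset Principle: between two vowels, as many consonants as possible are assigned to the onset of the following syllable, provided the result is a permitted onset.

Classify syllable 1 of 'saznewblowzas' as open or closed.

Vowels present: a, e, o, a; each is a nucleus, giving 4 syllables.
V1 /a/ – V2 /e/: /zn/ splits as /z/ + /n/ (/n/ is the longest suffix that is a licit onset).
V2 /e/ – V3 /o/: /wbl/; trying suffixes from longest down, /bl/ is the first permitted one, so coda /w/ | onset /bl/.
V3 /o/ – V4 /a/: cluster /wz/ — the longest permitted-onset suffix is /z/; onset = /z/, preceding coda = /w/.
So the parse is saz.new.blow.zas.
Syllable 1 is /saz/ with coda /z/, so it is closed.

closed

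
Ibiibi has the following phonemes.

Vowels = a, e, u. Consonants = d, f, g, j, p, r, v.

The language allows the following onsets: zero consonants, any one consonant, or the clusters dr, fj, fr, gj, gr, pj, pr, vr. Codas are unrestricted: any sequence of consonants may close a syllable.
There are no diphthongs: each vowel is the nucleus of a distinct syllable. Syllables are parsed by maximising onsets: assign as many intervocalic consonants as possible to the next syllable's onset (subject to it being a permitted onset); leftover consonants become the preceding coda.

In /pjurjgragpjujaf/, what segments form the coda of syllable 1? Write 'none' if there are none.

Nuclei (vowels): u, a, u, a → 4 syllables.
/u…a/ gap (V1→V2): /rjgr/; trying suffixes from longest down, /gr/ is the first permitted one, so coda /rj/ | onset /gr/.
/a…u/ gap (V2→V3): /gpj/; trying suffixes from longest down, /pj/ is the first permitted one, so coda /g/ | onset /pj/.
/u…a/ gap (V3→V4): /j/ → onset of the next syllable (single consonants are always licit onsets).
So the parse is pjurj.grag.pju.jaf.
Syllable 1 is /pjurj/: onset /pj/, nucleus /u/, coda /rj/.

rj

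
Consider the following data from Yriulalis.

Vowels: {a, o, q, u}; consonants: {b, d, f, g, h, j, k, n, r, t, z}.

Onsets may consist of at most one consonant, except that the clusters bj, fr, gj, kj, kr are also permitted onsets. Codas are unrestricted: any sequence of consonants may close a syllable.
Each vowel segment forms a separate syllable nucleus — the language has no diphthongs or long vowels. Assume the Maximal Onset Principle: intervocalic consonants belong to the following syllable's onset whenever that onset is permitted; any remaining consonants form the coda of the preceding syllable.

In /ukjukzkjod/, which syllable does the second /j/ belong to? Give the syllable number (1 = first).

Vowels present: u, u, o; each is a nucleus, giving 3 syllables.
/u…u/ gap (V1→V2): /kj/ — entire cluster is a permitted onset → onset /kj/, coda ∅.
/u…o/ gap (V2→V3): /kzkj/ — longest licit onset from the right is /kj/, leaving /kz/ as coda.
Syllabification: u.kjukz.kjod.
The second /j/ is in the onset of syllable 3 (/kjod/).

3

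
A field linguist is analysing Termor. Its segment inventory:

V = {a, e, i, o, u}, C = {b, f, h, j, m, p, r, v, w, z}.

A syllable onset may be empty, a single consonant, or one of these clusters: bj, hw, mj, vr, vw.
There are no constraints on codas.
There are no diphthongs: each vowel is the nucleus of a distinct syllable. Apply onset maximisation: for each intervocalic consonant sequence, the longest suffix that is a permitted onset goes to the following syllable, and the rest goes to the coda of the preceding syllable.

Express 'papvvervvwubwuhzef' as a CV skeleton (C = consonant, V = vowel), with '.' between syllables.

CVCC.CVCC.CCVC.CVC.CVC

The vowels are a, e, u, u, e — 5 nuclei, so 5 syllables.
V1 /a/ – V2 /e/: /pvv/ — longest licit onset from the right is /v/, leaving /pv/ as coda.
V2 /e/ – V3 /u/: /rvvw/; trying suffixes from longest down, /vw/ is the first permitted one, so coda /rv/ | onset /vw/.
V3 /u/ – V4 /u/: cluster /bw/ — the longest permitted-onset suffix is /w/; onset = /w/, preceding coda = /b/.
V4 /u/ – V5 /e/: /hz/; trying suffixes from longest down, /z/ is the first permitted one, so coda /h/ | onset /z/.
Putting it together: papv.verv.vwub.wuh.zef.
Mapping each syllable to C/V: /papv/ → CVCC, /verv/ → CVCC, /vwub/ → CCVC, /wuh/ → CVC, /zef/ → CVC.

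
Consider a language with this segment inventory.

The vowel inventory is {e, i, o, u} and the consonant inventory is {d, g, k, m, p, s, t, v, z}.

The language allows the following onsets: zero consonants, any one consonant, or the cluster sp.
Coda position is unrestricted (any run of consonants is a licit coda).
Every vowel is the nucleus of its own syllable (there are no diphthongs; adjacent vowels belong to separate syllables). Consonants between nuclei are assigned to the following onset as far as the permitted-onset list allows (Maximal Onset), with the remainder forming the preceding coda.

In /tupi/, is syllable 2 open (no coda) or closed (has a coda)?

Nuclei (vowels): u, i → 2 syllables.
/u…i/ gap (V1→V2): just /p/ — single C goes to the following onset.
So the parse is tu.pi.
Syllable 2 is /pi/; it ends in its nucleus with no coda, so it is open.

open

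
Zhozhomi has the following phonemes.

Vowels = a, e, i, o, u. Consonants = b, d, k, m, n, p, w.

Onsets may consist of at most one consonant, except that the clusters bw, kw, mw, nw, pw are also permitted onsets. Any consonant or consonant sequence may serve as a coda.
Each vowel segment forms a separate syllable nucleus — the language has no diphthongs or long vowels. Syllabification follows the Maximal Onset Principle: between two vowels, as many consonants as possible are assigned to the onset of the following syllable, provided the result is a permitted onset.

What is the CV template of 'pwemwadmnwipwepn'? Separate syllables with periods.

CCV.CCVCC.CCV.CCVCC

Nuclei (vowels): e, a, i, e → 4 syllables.
V1 /e/ – V2 /a/: cluster /mw/ — /mw/ is itself a permitted onset, so the whole cluster goes right; preceding coda = ∅.
V2 /a/ – V3 /i/: /dmnw/ splits as /dm/ + /nw/ (/nw/ is the longest suffix that is a licit onset).
V3 /i/ – V4 /e/: /pw/ — entire cluster is a permitted onset → onset /pw/, coda ∅.
Result: pwe.mwadm.nwi.pwepn.
Mapping each syllable to C/V: /pwe/ → CCV, /mwadm/ → CCVCC, /nwi/ → CCV, /pwepn/ → CCVCC.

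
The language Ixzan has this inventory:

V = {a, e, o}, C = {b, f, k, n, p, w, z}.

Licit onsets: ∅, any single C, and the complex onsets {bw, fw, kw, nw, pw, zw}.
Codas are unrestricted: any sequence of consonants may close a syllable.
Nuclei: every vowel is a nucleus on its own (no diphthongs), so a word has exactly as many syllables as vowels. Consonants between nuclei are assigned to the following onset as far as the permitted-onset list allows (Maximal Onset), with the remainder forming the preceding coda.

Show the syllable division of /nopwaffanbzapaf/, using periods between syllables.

no.pwaf.fanb.za.paf

The vowels are o, a, a, a, a — 5 nuclei, so 5 syllables.
σ1/σ2 boundary: /pw/ is a licit onset in full, so it all attaches to the next syllable.
σ2/σ3 boundary: /ff/ — longest licit onset from the right is /f/, leaving /f/ as coda.
σ3/σ4 boundary: /nbz/ — longest licit onset from the right is /z/, leaving /nb/ as coda.
σ4/σ5 boundary: /p/ is a single consonant, so it becomes the next onset.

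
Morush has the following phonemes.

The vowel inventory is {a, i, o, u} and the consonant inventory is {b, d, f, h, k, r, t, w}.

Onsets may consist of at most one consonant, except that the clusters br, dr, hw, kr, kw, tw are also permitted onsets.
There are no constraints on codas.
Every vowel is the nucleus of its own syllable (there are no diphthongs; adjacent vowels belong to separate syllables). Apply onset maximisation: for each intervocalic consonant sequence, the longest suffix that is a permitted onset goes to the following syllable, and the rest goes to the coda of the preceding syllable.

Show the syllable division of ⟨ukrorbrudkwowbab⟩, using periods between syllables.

Vowels present: u, o, u, o, a; each is a nucleus, giving 5 syllables.
Between /u/ (V1) and /o/ (V2): cluster /kr/ — /kr/ is itself a permitted onset, so the whole cluster goes right; preceding coda = ∅.
Between /o/ (V2) and /u/ (V3): /rbr/; trying suffixes from longest down, /br/ is the first permitted one, so coda /r/ | onset /br/.
Between /u/ (V3) and /o/ (V4): /dkw/; trying suffixes from longest down, /kw/ is the first permitted one, so coda /d/ | onset /kw/.
Between /o/ (V4) and /a/ (V5): cluster /wb/ — the longest permitted-onset suffix is /b/; onset = /b/, preceding coda = /w/.

u.kror.brud.kwow.bab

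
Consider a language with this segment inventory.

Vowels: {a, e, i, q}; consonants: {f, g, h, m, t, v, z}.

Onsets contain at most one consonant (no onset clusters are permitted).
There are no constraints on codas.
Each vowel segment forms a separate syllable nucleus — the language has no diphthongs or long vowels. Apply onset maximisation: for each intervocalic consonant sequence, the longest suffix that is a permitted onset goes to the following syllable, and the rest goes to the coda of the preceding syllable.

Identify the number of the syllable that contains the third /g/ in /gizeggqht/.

3

Nuclei (vowels): i, e, q → 3 syllables.
Between /i/ (V1) and /e/ (V2): just /z/ — single C goes to the following onset.
Between /e/ (V2) and /q/ (V3): /gg/; trying suffixes from longest down, /g/ is the first permitted one, so coda /g/ | onset /g/.
Result: gi.zeg.gqht.
The third /g/ is in the onset of syllable 3 (/gqht/).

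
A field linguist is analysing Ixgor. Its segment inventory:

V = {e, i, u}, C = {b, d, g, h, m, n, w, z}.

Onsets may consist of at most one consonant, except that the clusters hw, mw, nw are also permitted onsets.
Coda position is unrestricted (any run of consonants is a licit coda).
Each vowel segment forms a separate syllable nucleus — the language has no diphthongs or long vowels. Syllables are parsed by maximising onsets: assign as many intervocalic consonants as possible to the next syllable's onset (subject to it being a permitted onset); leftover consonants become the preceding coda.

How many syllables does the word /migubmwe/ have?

3

Vowels present: i, u, e; each is a nucleus, giving 3 syllables.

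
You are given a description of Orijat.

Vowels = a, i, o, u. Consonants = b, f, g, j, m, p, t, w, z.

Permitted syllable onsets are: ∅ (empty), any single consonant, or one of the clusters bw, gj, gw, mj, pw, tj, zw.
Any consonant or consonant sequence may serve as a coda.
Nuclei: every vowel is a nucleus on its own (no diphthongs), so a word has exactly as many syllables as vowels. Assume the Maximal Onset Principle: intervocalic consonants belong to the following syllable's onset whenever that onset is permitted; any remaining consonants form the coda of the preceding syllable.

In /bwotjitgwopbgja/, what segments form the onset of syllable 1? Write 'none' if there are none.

Nuclei (vowels): o, i, o, a → 4 syllables.
σ1/σ2 boundary: /tj/ is a licit onset in full, so it all attaches to the next syllable.
σ2/σ3 boundary: cluster /tgw/ — the longest permitted-onset suffix is /gw/; onset = /gw/, preceding coda = /t/.
σ3/σ4 boundary: cluster /pbgj/ — the longest permitted-onset suffix is /gj/; onset = /gj/, preceding coda = /pb/.
Result: bwo.tjit.gwopb.gja.
Syllable 1 is /bwo/: onset /bw/, nucleus /o/, coda ∅.

bw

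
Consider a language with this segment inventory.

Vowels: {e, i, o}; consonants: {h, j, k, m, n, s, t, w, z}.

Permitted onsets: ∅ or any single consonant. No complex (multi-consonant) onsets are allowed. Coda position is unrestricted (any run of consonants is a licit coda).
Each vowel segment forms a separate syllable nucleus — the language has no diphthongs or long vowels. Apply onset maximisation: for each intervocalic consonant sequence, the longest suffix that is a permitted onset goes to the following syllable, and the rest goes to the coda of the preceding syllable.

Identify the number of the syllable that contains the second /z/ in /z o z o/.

2

Nuclei (vowels): o, o → 2 syllables.
σ1/σ2 boundary: just /z/ — single C goes to the following onset.
Syllabification: zo.zo.
The second /z/ is in the onset of syllable 2 (/zo/).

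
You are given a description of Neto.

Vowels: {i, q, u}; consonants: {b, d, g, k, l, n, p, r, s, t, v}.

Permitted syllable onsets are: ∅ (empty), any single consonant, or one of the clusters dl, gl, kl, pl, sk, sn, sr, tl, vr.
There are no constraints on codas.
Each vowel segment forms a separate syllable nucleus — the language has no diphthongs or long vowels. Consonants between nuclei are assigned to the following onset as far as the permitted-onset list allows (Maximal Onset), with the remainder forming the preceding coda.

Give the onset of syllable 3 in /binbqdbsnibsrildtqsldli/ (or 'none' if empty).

sn

Nuclei (vowels): i, q, i, i, q, i → 6 syllables.
Between /i/ (V1) and /q/ (V2): /nb/; trying suffixes from longest down, /b/ is the first permitted one, so coda /n/ | onset /b/.
Between /q/ (V2) and /i/ (V3): /dbsn/ — longest licit onset from the right is /sn/, leaving /db/ as coda.
Between /i/ (V3) and /i/ (V4): /bsr/ — longest licit onset from the right is /sr/, leaving /b/ as coda.
Between /i/ (V4) and /q/ (V5): cluster /ldt/ — the longest permitted-onset suffix is /t/; onset = /t/, preceding coda = /ld/.
Between /q/ (V5) and /i/ (V6): cluster /sldl/ — the longest permitted-onset suffix is /dl/; onset = /dl/, preceding coda = /sl/.
Result: bin.bqdb.snib.srild.tqsl.dli.
Syllable 3 is /snib/: onset /sn/, nucleus /i/, coda /b/.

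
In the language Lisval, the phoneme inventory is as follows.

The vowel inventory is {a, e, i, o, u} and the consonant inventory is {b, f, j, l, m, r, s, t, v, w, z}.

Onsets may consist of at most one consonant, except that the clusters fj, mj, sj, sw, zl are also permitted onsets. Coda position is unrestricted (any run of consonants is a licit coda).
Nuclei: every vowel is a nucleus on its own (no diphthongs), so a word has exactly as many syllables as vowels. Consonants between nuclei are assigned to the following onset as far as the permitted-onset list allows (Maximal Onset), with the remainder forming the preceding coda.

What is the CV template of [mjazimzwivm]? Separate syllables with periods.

Vowels present: a, i, i; each is a nucleus, giving 3 syllables.
V1 /a/ – V2 /i/: just /z/ — single C goes to the following onset.
V2 /i/ – V3 /i/: /mzw/; trying suffixes from longest down, /w/ is the first permitted one, so coda /mz/ | onset /w/.
Putting it together: mja.zimz.wivm.
Mapping each syllable to C/V: /mja/ → CCV, /zimz/ → CVCC, /wivm/ → CVCC.

CCV.CVCC.CVCC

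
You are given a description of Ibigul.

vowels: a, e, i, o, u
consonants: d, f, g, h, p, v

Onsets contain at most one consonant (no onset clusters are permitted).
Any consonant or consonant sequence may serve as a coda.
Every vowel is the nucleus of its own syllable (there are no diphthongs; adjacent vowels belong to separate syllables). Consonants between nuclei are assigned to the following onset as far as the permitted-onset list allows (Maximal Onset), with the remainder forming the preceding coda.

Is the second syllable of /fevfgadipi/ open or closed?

The vowels are e, a, i, i — 4 nuclei, so 4 syllables.
V1 /e/ – V2 /a/: /vfg/ splits as /vf/ + /g/ (/g/ is the longest suffix that is a licit onset).
V2 /a/ – V3 /i/: /d/ → onset of the next syllable (single consonants are always licit onsets).
V3 /i/ – V4 /i/: /p/ is a single consonant, so it becomes the next onset.
Syllabification: fevf.ga.di.pi.
Syllable 2 is /ga/; it ends in its nucleus with no coda, so it is open.

open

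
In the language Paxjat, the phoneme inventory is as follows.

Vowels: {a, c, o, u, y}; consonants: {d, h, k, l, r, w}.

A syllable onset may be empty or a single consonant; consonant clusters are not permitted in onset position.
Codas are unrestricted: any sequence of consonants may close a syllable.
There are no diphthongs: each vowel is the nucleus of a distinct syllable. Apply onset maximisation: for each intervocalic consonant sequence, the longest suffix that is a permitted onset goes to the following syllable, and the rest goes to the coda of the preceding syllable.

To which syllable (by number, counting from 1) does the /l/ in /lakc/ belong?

1

The vowels are a, c — 2 nuclei, so 2 syllables.
V1 /a/ – V2 /c/: /k/ → onset of the next syllable (single consonants are always licit onsets).
Putting it together: la.kc.
The /l/ is in the onset of syllable 1 (/la/).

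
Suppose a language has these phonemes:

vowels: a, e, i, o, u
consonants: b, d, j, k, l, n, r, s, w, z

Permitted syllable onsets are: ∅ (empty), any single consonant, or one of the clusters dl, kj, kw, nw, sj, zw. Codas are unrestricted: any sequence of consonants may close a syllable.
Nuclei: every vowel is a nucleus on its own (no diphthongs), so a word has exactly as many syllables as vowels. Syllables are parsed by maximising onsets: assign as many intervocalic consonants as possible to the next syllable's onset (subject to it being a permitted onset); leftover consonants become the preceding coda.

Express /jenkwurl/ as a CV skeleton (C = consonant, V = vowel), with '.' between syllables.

CVC.CCVCC

The vowels are e, u — 2 nuclei, so 2 syllables.
Between /e/ (V1) and /u/ (V2): /nkw/ — longest licit onset from the right is /kw/, leaving /n/ as coda.
Putting it together: jen.kwurl.
Mapping each syllable to C/V: /jen/ → CVC, /kwurl/ → CCVCC.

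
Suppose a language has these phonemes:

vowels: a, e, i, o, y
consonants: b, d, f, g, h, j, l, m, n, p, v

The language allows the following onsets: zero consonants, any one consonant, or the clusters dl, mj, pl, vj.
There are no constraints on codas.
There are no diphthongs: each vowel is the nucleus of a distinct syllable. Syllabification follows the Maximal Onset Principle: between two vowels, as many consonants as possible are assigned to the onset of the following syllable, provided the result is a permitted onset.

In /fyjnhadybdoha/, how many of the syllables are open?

The vowels are y, a, y, o, a — 5 nuclei, so 5 syllables.
V1 /y/ – V2 /a/: /jnh/ — longest licit onset from the right is /h/, leaving /jn/ as coda.
V2 /a/ – V3 /y/: just /d/ — single C goes to the following onset.
V3 /y/ – V4 /o/: /bd/ splits as /b/ + /d/ (/d/ is the longest suffix that is a licit onset).
V4 /o/ – V5 /a/: /h/ → onset of the next syllable (single consonants are always licit onsets).
Result: fyjn.ha.dyb.do.ha.
Classifying each syllable: /fyjn/ (closed), /ha/ (open), /dyb/ (closed), /do/ (open), /ha/ (open).
Open syllables: 3.

3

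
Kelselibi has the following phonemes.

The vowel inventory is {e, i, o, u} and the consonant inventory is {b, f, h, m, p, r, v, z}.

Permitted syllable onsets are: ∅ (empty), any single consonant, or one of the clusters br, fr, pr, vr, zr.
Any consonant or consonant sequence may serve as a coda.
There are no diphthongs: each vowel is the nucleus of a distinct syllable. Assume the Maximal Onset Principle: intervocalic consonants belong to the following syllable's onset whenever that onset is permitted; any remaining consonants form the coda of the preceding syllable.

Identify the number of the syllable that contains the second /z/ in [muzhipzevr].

Nuclei (vowels): u, i, e → 3 syllables.
σ1/σ2 boundary: /zh/ splits as /z/ + /h/ (/h/ is the longest suffix that is a licit onset).
σ2/σ3 boundary: cluster /pz/ — the longest permitted-onset suffix is /z/; onset = /z/, preceding coda = /p/.
Putting it together: muz.hip.zevr.
The second /z/ is in the onset of syllable 3 (/zevr/).

3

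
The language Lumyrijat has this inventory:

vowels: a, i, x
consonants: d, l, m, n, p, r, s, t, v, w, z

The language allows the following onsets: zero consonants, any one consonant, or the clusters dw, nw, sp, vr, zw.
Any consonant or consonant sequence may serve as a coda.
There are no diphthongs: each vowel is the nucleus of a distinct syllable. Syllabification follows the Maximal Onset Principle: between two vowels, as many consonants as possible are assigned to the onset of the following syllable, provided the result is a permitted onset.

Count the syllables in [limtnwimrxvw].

3

Vowels present: i, i, x; each is a nucleus, giving 3 syllables.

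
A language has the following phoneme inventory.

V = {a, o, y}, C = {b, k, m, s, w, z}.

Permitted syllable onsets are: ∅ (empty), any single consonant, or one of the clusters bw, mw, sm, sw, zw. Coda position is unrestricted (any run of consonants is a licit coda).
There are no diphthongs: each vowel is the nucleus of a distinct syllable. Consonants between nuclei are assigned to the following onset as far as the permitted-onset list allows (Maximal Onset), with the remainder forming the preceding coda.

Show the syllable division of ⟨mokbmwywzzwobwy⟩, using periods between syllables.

Nuclei (vowels): o, y, o, y → 4 syllables.
Between /o/ (V1) and /y/ (V2): cluster /kbmw/ — the longest permitted-onset suffix is /mw/; onset = /mw/, preceding coda = /kb/.
Between /y/ (V2) and /o/ (V3): /wzzw/; trying suffixes from longest down, /zw/ is the first permitted one, so coda /wz/ | onset /zw/.
Between /o/ (V3) and /y/ (V4): /bw/ — entire cluster is a permitted onset → onset /bw/, coda ∅.

mokb.mwywz.zwo.bwy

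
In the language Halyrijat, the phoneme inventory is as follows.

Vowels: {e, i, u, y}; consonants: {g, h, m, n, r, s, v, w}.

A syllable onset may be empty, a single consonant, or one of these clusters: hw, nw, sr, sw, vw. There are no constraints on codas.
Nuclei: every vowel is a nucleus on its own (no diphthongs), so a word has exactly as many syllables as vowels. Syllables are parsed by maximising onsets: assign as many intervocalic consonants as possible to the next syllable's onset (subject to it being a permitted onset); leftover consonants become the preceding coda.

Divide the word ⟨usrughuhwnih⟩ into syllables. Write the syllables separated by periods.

Nuclei (vowels): u, u, u, i → 4 syllables.
σ1/σ2 boundary: cluster /sr/ — /sr/ is itself a permitted onset, so the whole cluster goes right; preceding coda = ∅.
σ2/σ3 boundary: /gh/; trying suffixes from longest down, /h/ is the first permitted one, so coda /g/ | onset /h/.
σ3/σ4 boundary: /hwn/; trying suffixes from longest down, /n/ is the first permitted one, so coda /hw/ | onset /n/.

u.srug.huhw.nih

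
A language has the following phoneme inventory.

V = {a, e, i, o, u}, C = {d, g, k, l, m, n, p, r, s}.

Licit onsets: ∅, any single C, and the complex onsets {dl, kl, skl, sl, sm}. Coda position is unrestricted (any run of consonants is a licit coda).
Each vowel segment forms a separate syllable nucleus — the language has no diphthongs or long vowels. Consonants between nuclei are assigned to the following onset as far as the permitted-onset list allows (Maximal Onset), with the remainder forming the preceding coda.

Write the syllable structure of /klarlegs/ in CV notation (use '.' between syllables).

CCVC.CVCC

Nuclei (vowels): a, e → 2 syllables.
σ1/σ2 boundary: cluster /rl/ — the longest permitted-onset suffix is /l/; onset = /l/, preceding coda = /r/.
So the parse is klar.legs.
Mapping each syllable to C/V: /klar/ → CCVC, /legs/ → CVCC.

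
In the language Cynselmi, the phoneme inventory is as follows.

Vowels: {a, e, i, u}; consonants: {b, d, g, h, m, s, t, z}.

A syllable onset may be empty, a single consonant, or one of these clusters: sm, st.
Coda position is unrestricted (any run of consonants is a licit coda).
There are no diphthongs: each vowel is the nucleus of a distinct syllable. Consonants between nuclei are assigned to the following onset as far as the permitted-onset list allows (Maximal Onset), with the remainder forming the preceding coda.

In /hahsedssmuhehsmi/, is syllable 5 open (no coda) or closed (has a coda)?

open

The vowels are a, e, u, e, i — 5 nuclei, so 5 syllables.
V1 /a/ – V2 /e/: /hs/ splits as /h/ + /s/ (/s/ is the longest suffix that is a licit onset).
V2 /e/ – V3 /u/: /dssm/ splits as /ds/ + /sm/ (/sm/ is the longest suffix that is a licit onset).
V3 /u/ – V4 /e/: /h/ → onset of the next syllable (single consonants are always licit onsets).
V4 /e/ – V5 /i/: /hsm/ splits as /h/ + /sm/ (/sm/ is the longest suffix that is a licit onset).
Result: hah.seds.smu.heh.smi.
Syllable 5 is /smi/; it ends in its nucleus with no coda, so it is open.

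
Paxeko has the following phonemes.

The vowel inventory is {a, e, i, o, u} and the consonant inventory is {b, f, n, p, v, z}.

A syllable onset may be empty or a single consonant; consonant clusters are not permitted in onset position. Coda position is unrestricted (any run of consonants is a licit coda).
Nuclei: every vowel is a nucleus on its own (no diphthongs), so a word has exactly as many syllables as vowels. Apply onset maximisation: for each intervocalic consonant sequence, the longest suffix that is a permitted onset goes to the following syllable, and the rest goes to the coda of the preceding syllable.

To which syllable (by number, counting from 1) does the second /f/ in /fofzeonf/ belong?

1

The vowels are o, e, o — 3 nuclei, so 3 syllables.
/o…e/ gap (V1→V2): cluster /fz/ — the longest permitted-onset suffix is /z/; onset = /z/, preceding coda = /f/.
/e…o/ gap (V2→V3): nothing intervenes; syllable break is V.V.
So the parse is fof.ze.onf.
The second /f/ is in the coda of syllable 1 (/fof/).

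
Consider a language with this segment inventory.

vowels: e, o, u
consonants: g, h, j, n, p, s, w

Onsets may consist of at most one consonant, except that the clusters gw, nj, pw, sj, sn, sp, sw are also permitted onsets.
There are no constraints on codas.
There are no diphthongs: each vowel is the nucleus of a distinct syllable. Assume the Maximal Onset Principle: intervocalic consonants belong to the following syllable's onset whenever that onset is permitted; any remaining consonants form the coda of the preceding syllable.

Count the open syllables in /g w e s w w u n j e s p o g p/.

2

The vowels are e, u, e, o — 4 nuclei, so 4 syllables.
σ1/σ2 boundary: /sww/ splits as /sw/ + /w/ (/w/ is the longest suffix that is a licit onset).
σ2/σ3 boundary: cluster /nj/ — /nj/ is itself a permitted onset, so the whole cluster goes right; preceding coda = ∅.
σ3/σ4 boundary: cluster /sp/ — /sp/ is itself a permitted onset, so the whole cluster goes right; preceding coda = ∅.
Putting it together: gwesw.wu.nje.spogp.
Classifying each syllable: /gwesw/ (closed), /wu/ (open), /nje/ (open), /spogp/ (closed).
Open syllables: 2.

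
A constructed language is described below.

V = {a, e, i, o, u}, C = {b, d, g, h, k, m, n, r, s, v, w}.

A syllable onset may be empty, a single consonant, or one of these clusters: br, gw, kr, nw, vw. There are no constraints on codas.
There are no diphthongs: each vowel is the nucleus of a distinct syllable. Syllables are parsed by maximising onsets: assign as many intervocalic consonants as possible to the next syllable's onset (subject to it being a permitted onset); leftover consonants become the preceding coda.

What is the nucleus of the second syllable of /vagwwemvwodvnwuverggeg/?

Vowels present: a, e, o, u, e, e; each is a nucleus, giving 6 syllables.
The second nucleus (vowel 2 from the left) is /e/.

e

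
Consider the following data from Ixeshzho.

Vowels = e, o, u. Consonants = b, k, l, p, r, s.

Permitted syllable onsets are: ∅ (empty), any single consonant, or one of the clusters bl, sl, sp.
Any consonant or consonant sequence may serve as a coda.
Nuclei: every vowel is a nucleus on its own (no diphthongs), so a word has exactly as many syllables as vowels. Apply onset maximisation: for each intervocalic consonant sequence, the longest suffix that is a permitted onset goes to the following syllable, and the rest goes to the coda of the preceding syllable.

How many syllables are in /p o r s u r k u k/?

Vowels present: o, u, u; each is a nucleus, giving 3 syllables.

3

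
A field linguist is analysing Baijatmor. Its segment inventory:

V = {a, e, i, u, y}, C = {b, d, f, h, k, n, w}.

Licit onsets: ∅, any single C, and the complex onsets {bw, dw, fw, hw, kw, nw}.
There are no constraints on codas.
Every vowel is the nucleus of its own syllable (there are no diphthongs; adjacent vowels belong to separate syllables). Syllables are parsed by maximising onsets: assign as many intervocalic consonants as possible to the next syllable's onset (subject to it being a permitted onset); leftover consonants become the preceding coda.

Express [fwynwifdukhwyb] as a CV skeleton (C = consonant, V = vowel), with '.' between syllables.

CCV.CCVC.CVC.CCVC

Vowels present: y, i, u, y; each is a nucleus, giving 4 syllables.
σ1/σ2 boundary: /nw/ is a licit onset in full, so it all attaches to the next syllable.
σ2/σ3 boundary: /fd/ splits as /f/ + /d/ (/d/ is the longest suffix that is a licit onset).
σ3/σ4 boundary: /khw/ splits as /k/ + /hw/ (/hw/ is the longest suffix that is a licit onset).
Result: fwy.nwif.duk.hwyb.
Mapping each syllable to C/V: /fwy/ → CCV, /nwif/ → CCVC, /duk/ → CVC, /hwyb/ → CCVC.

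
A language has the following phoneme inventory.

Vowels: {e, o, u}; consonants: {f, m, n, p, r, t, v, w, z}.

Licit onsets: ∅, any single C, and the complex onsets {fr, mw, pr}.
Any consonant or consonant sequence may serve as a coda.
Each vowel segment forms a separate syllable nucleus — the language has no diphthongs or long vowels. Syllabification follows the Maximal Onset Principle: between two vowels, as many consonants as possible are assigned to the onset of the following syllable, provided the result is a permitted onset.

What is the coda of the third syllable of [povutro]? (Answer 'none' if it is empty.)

Nuclei (vowels): o, u, o → 3 syllables.
σ1/σ2 boundary: /v/ → onset of the next syllable (single consonants are always licit onsets).
σ2/σ3 boundary: cluster /tr/ — the longest permitted-onset suffix is /r/; onset = /r/, preceding coda = /t/.
Syllabification: po.vut.ro.
Syllable 3 is /ro/: onset /r/, nucleus /o/, coda ∅.

none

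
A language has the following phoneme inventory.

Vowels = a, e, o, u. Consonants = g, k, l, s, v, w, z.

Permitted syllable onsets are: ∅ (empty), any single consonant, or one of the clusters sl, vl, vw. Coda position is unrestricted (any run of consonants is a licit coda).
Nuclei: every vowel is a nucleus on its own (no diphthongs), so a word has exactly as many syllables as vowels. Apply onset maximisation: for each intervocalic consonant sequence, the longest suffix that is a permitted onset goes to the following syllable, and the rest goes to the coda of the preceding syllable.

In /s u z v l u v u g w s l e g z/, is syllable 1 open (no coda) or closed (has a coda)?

Nuclei (vowels): u, u, u, e → 4 syllables.
Between /u/ (V1) and /u/ (V2): /zvl/ — longest licit onset from the right is /vl/, leaving /z/ as coda.
Between /u/ (V2) and /u/ (V3): /v/ → onset of the next syllable (single consonants are always licit onsets).
Between /u/ (V3) and /e/ (V4): /gwsl/; trying suffixes from longest down, /sl/ is the first permitted one, so coda /gw/ | onset /sl/.
So the parse is suz.vlu.vugw.slegz.
Syllable 1 is /suz/ with coda /z/, so it is closed.

closed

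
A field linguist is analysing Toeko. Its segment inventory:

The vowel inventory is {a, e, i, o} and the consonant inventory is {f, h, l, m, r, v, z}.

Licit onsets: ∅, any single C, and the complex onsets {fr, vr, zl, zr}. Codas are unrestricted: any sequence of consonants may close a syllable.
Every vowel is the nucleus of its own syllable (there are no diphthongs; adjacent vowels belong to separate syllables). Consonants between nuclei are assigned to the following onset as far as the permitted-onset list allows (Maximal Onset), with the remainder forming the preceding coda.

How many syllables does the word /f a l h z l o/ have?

2

Nuclei (vowels): a, o → 2 syllables.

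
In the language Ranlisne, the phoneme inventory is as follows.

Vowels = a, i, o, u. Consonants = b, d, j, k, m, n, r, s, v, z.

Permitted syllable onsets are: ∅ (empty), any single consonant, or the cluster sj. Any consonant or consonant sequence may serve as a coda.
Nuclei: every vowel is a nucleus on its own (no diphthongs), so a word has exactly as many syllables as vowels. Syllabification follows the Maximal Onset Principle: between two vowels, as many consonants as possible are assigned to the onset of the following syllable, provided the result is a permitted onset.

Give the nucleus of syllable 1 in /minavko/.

Nuclei (vowels): i, a, o → 3 syllables.
The first nucleus (vowel 1 from the left) is /i/.

i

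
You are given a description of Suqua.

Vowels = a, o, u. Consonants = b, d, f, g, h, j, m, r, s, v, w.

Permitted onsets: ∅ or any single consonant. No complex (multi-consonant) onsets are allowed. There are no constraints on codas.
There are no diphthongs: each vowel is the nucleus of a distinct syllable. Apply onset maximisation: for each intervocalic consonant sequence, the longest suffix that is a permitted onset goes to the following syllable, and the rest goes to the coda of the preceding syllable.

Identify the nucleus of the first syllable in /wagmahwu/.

a

The vowels are a, a, u — 3 nuclei, so 3 syllables.
The first nucleus (vowel 1 from the left) is /a/.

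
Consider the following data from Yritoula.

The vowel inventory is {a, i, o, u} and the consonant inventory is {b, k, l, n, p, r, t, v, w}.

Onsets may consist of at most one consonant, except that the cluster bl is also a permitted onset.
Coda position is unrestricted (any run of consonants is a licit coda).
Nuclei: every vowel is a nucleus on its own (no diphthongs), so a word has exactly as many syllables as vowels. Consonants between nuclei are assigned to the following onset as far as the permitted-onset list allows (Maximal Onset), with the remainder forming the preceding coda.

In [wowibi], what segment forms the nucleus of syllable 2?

Vowels present: o, i, i; each is a nucleus, giving 3 syllables.
The second nucleus (vowel 2 from the left) is /i/.

i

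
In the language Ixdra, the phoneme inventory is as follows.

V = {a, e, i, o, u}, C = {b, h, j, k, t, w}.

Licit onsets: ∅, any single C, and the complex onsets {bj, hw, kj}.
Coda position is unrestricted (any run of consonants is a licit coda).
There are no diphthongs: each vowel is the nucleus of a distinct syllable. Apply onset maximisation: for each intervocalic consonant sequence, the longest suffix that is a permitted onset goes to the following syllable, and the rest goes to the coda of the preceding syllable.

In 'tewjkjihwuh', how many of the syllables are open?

1

Vowels present: e, i, u; each is a nucleus, giving 3 syllables.
/e…i/ gap (V1→V2): /wjkj/ — longest licit onset from the right is /kj/, leaving /wj/ as coda.
/i…u/ gap (V2→V3): cluster /hw/ — /hw/ is itself a permitted onset, so the whole cluster goes right; preceding coda = ∅.
Result: tewj.kji.hwuh.
Classifying each syllable: /tewj/ (closed), /kji/ (open), /hwuh/ (closed).
Open syllables: 1.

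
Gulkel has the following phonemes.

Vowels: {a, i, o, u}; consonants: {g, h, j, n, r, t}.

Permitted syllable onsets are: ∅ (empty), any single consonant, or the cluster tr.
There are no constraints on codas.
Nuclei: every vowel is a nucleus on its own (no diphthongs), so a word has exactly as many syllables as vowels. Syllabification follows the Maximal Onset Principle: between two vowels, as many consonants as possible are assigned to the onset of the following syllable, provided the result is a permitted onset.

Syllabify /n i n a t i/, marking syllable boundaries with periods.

ni.na.ti

Nuclei (vowels): i, a, i → 3 syllables.
/i…a/ gap (V1→V2): just /n/ — single C goes to the following onset.
/a…i/ gap (V2→V3): just /t/ — single C goes to the following onset.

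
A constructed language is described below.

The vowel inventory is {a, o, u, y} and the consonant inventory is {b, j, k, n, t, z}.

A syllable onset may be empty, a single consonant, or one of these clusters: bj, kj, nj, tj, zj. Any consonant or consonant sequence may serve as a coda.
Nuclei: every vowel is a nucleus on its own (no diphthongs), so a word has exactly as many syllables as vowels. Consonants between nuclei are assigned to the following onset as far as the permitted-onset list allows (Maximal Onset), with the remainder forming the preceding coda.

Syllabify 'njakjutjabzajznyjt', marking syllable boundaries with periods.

The vowels are a, u, a, a, y — 5 nuclei, so 5 syllables.
Between /a/ (V1) and /u/ (V2): /kj/ — entire cluster is a permitted onset → onset /kj/, coda ∅.
Between /u/ (V2) and /a/ (V3): /tj/ is a licit onset in full, so it all attaches to the next syllable.
Between /a/ (V3) and /a/ (V4): /bz/; trying suffixes from longest down, /z/ is the first permitted one, so coda /b/ | onset /z/.
Between /a/ (V4) and /y/ (V5): /jzn/ splits as /jz/ + /n/ (/n/ is the longest suffix that is a licit onset).

nja.kju.tjab.zajz.nyjt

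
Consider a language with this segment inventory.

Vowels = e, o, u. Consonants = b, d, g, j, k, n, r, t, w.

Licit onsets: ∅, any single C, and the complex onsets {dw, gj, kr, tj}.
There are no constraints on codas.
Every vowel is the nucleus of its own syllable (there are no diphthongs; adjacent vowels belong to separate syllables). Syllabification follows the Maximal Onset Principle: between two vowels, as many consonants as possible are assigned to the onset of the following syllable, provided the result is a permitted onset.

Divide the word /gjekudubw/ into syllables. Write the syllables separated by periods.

gje.ku.dubw

Vowels present: e, u, u; each is a nucleus, giving 3 syllables.
V1 /e/ – V2 /u/: just /k/ — single C goes to the following onset.
V2 /u/ – V3 /u/: just /d/ — single C goes to the following onset.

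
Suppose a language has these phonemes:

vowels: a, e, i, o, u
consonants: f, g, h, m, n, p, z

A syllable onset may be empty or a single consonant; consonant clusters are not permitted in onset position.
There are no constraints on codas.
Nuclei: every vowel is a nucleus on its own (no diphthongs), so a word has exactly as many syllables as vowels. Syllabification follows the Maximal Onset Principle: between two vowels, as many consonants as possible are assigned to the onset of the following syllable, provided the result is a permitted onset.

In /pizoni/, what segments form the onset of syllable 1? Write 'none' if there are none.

p

The vowels are i, o, i — 3 nuclei, so 3 syllables.
σ1/σ2 boundary: /z/ → onset of the next syllable (single consonants are always licit onsets).
σ2/σ3 boundary: just /n/ — single C goes to the following onset.
Syllabification: pi.zo.ni.
Syllable 1 is /pi/: onset /p/, nucleus /i/, coda ∅.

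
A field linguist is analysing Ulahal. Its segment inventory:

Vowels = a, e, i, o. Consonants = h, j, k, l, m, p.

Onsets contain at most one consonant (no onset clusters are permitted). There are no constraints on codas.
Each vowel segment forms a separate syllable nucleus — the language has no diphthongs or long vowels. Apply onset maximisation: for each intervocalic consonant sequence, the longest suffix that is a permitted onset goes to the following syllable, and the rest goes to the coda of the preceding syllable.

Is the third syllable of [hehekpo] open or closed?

open

The vowels are e, e, o — 3 nuclei, so 3 syllables.
V1 /e/ – V2 /e/: just /h/ — single C goes to the following onset.
V2 /e/ – V3 /o/: /kp/; trying suffixes from longest down, /p/ is the first permitted one, so coda /k/ | onset /p/.
Result: he.hek.po.
Syllable 3 is /po/; it ends in its nucleus with no coda, so it is open.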